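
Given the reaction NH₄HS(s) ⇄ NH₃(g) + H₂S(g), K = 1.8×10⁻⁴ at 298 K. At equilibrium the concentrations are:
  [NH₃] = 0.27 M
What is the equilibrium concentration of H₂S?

[H₂S] = 6.7×10⁻⁴ M

(NH₄HS is a pure solid — omitted from K.)
At equilibrium, K = [NH₃]·[H₂S] = 1.8×10⁻⁴.
(0.27)·([H₂S]) = 1.8×10⁻⁴
[H₂S] = 6.67×10⁻⁴ = 6.7×10⁻⁴ M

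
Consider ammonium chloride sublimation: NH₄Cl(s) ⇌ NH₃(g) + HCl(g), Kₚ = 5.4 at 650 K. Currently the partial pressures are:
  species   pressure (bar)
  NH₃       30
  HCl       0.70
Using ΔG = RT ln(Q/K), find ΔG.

(NH₄Cl is a pure solid — omitted from Qₚ.)
Qₚ = P(NH₃)·P(HCl) = (30)·(0.70) = 21.0
ΔG = RT ln(Qₚ/Kₚ) = (8.314 J mol⁻¹ K⁻¹)(650 K) × ln(21.0/5.4)
   = (5.404 kJ/mol)(1.358) = 7.34 kJ/mol
ΔG > 0, so the forward reaction is non-spontaneous (proceeds in reverse).

ΔG = 7.34 kJ/mol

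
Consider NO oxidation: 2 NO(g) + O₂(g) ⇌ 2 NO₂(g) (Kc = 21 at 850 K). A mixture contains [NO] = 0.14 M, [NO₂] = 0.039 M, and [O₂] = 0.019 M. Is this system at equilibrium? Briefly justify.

Qc = [NO₂]² / ([NO]²·[O₂]) = (0.039)² / ((0.14)²·(0.019)) = 4.1
Qc = 4.1 < Kc = 21: net forward reaction.

no; Q < K, reaction proceeds forward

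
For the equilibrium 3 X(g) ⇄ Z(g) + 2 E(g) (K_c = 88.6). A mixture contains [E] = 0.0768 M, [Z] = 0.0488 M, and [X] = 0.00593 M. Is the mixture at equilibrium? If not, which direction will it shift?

Q_c = [Z]·[E]² / [X]³ = (0.0488)·(0.0768)² / (0.00593)³ = 1380
Q_c = 1380 > K_c = 88.6: net reverse reaction.

no; Q > K, reaction proceeds in reverse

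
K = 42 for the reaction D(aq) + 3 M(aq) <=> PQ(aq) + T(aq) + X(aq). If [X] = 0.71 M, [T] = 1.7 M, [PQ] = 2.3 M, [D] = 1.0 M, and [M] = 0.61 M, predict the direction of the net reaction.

forward (toward products)

Q = [PQ]·[T]·[X] / ([D]·[M]³) = (2.3)·(1.7)·(0.71) / ((1.0)·(0.61)³) = 12
Q = 12 < K = 42, so the forward reaction proceeds.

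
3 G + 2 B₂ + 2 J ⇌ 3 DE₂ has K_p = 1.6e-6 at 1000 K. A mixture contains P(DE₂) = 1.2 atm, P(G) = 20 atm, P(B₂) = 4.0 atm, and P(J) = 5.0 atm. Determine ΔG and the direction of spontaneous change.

ΔG = -9.03 kJ/mol; the forward reaction is spontaneous

Q_p = P(DE₂)³ / (P(G)³·P(B₂)²·P(J)²) = (1.2)³ / ((20)³·(4.0)²·(5.0)²) = 5.40e-7
ΔG = RT ln(Q_p/K_p) = (8.314 J mol⁻¹ K⁻¹)(1000 K) × ln(5.40e-7/1.6e-6)
   = (8.314 kJ/mol)(-1.086) = -9.03 kJ/mol
ΔG < 0, so the forward reaction is spontaneous (proceeds forward).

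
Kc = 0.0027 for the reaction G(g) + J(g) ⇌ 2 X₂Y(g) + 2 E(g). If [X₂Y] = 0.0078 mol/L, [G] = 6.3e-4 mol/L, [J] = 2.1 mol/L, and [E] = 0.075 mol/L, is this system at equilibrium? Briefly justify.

Qc = [X₂Y]²·[E]² / ([G]·[J]) = (0.0078)²·(0.075)² / ((6.3e-4)·(2.1)) = 2.6e-4
Qc = 2.6e-4 < Kc = 0.0027: net forward reaction.

no; Q < K, reaction proceeds forward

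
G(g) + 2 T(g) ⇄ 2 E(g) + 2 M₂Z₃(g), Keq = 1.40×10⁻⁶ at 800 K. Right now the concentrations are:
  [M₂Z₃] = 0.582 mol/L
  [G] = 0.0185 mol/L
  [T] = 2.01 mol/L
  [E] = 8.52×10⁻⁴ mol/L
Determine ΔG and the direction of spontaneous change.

ΔG = 5.68 kJ/mol; the forward reaction is non-spontaneous

Q = [E]²·[M₂Z₃]² / ([G]·[T]²) = (8.52×10⁻⁴)²·(0.582)² / ((0.0185)·(2.01)²) = 3.29×10⁻⁶
ΔG = RT ln(Q/Keq) = (8.314 J mol⁻¹ K⁻¹)(800 K) × ln(3.29×10⁻⁶/1.40×10⁻⁶)
   = (6.651 kJ/mol)(0.8544) = 5.68 kJ/mol
ΔG > 0, so the forward reaction is non-spontaneous (proceeds in reverse).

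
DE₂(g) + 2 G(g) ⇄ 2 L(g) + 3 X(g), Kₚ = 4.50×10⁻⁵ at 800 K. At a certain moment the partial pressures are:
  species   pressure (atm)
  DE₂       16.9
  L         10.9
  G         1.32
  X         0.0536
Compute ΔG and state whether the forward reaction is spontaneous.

ΔG = 17.5 kJ/mol; the forward reaction is non-spontaneous

Qₚ = P(L)²·P(X)³ / (P(DE₂)·P(G)²) = (10.9)²·(0.0536)³ / ((16.9)·(1.32)²) = 6.21×10⁻⁴
ΔG = RT ln(Qₚ/Kₚ) = (8.314 J mol⁻¹ K⁻¹)(800 K) × ln(6.21×10⁻⁴/4.50×10⁻⁵)
   = (6.651 kJ/mol)(2.625) = 17.5 kJ/mol
ΔG > 0, so the forward reaction is non-spontaneous (proceeds in reverse).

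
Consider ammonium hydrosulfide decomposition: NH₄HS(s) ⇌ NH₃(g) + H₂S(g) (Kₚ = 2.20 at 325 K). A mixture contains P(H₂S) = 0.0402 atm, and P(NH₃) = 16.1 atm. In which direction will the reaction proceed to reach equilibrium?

in the forward direction

(NH₄HS is a pure solid — omitted from Qₚ.)
Qₚ = P(NH₃)·P(H₂S) = (16.1)·(0.0402) = 0.647
Qₚ = 0.647 < Kₚ = 2.20, so the forward reaction proceeds.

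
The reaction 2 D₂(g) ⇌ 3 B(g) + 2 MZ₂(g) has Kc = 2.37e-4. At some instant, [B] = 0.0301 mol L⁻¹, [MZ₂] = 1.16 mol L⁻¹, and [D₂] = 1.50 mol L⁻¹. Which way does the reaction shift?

forward (toward products)

Qc = [B]³·[MZ₂]² / [D₂]² = (0.0301)³·(1.16)² / (1.50)² = 1.63e-5
Qc = 1.63e-5 < Kc = 2.37e-4, so the forward reaction proceeds.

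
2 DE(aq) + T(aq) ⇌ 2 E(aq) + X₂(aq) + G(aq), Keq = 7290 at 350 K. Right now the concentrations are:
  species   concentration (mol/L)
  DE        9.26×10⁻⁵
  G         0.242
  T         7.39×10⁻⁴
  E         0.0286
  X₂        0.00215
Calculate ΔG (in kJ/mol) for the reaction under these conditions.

Q = [E]²·[X₂]·[G] / ([DE]²·[T]) = (0.0286)²·(0.00215)·(0.242) / ((9.26×10⁻⁵)²·(7.39×10⁻⁴)) = 67200
ΔG = RT ln(Q/Keq) = (8.314 J mol⁻¹ K⁻¹)(350 K) × ln(67200/7290)
   = (2.910 kJ/mol)(2.221) = 6.46 kJ/mol
ΔG > 0, so the forward reaction is non-spontaneous (proceeds in reverse).

ΔG = 6.46 kJ/mol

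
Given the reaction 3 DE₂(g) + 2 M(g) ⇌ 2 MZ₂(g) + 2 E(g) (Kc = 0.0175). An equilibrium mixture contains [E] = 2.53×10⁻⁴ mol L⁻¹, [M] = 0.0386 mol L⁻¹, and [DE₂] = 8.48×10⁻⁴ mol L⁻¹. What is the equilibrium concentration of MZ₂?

[MZ₂] = 4.98×10⁻⁴ mol L⁻¹

At equilibrium, Kc = [MZ₂]²·[E]² / ([DE₂]³·[M]²) = 0.0175.
([MZ₂])²·(2.53×10⁻⁴)² / ((8.48×10⁻⁴)³·(0.0386)²) = 0.0175
[MZ₂]² = 2.48×10⁻⁷ ⇒ [MZ₂] = 4.98×10⁻⁴ mol L⁻¹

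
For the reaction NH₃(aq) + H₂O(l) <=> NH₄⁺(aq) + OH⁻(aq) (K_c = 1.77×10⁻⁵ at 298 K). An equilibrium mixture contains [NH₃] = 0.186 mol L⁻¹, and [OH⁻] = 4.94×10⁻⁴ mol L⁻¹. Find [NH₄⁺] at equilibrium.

[NH₄⁺] = 0.00666 mol L⁻¹

(H₂O is a pure liquid — omitted from K_c.)
At equilibrium, K_c = [NH₄⁺]·[OH⁻] / [NH₃] = 1.77×10⁻⁵.
([NH₄⁺])·(4.94×10⁻⁴) / (0.186) = 1.77×10⁻⁵
[NH₄⁺] = 0.00666 mol L⁻¹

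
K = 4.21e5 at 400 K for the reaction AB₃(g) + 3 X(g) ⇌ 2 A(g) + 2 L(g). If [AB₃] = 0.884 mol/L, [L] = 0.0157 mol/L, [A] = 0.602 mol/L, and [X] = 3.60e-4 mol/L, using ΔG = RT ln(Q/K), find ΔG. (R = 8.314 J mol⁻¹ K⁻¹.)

Q = [A]²·[L]² / ([AB₃]·[X]³) = (0.602)²·(0.0157)² / ((0.884)·(3.60e-4)³) = 2.17e6
ΔG = RT ln(Q/K) = (8.314 J mol⁻¹ K⁻¹)(400 K) × ln(2.17e6/4.21e5)
   = (3.326 kJ/mol)(1.640) = 5.45 kJ/mol
ΔG > 0, so the forward reaction is non-spontaneous (proceeds in reverse).

ΔG = 5.45 kJ/mol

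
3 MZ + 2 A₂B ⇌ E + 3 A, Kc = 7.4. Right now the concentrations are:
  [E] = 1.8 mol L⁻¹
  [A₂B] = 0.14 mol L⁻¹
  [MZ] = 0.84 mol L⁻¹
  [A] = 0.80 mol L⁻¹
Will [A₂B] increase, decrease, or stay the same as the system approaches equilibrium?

increase

Qc = [E]·[A]³ / ([MZ]³·[A₂B]²) = (1.8)·(0.80)³ / ((0.84)³·(0.14)²) = 79
Qc = 79 > Kc = 7.4: net reverse reaction.
A₂B is a reactant, so it increases.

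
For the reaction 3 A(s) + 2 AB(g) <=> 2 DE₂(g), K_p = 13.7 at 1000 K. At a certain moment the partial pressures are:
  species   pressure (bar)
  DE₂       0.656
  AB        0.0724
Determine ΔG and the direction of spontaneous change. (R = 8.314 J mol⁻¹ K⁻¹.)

ΔG = 14.9 kJ/mol; the forward reaction is non-spontaneous

(A is a pure solid — omitted from Q_p.)
Q_p = P(DE₂)² / P(AB)² = (0.656)² / (0.0724)² = 82.1
ΔG = RT ln(Q_p/K_p) = (8.314 J mol⁻¹ K⁻¹)(1000 K) × ln(82.1/13.7)
   = (8.314 kJ/mol)(1.791) = 14.9 kJ/mol
ΔG > 0, so the forward reaction is non-spontaneous (proceeds in reverse).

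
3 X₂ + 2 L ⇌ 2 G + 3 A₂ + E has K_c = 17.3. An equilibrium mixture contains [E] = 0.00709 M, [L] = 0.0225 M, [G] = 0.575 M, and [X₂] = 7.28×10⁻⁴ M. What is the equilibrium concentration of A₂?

At equilibrium, K_c = [G]²·[A₂]³·[E] / ([X₂]³·[L]²) = 17.3.
(0.575)²·([A₂])³·(0.00709) / ((7.28×10⁻⁴)³·(0.0225)²) = 17.3
[A₂]³ = 1.44×10⁻⁹ ⇒ [A₂] = 0.00113 M

[A₂] = 0.00113 M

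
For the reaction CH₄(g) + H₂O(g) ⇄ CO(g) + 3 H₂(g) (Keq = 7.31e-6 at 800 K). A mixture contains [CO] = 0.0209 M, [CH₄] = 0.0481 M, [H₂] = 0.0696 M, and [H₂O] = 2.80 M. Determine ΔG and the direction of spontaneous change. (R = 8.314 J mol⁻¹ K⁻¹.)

ΔG = 13.1 kJ/mol; the forward reaction is non-spontaneous

Q = [CO]·[H₂]³ / ([CH₄]·[H₂O]) = (0.0209)·(0.0696)³ / ((0.0481)·(2.80)) = 5.23e-5
ΔG = RT ln(Q/Keq) = (8.314 J mol⁻¹ K⁻¹)(800 K) × ln(5.23e-5/7.31e-6)
   = (6.651 kJ/mol)(1.968) = 13.1 kJ/mol
ΔG > 0, so the forward reaction is non-spontaneous (proceeds in reverse).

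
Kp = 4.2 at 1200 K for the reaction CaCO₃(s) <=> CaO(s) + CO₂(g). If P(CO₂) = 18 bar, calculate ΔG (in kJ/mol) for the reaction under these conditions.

ΔG = 14.5 kJ/mol

(CaCO₃, CaO are pure solids — omitted from Qp.)
Qp = P(CO₂) = 18.0
ΔG = RT ln(Qp/Kp) = (8.314 J mol⁻¹ K⁻¹)(1200 K) × ln(18.0/4.2)
   = (9.977 kJ/mol)(1.455) = 14.5 kJ/mol
ΔG > 0, so the forward reaction is non-spontaneous (proceeds in reverse).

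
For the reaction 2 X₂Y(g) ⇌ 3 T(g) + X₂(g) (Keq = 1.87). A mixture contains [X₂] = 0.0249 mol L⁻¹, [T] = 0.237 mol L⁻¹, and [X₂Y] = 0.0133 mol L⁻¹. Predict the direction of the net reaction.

neither direction; the system is at equilibrium

Q = [T]³·[X₂] / [X₂Y]² = (0.237)³·(0.0249) / (0.0133)² = 1.87
Q = 1.87 = Keq, so the system is already at equilibrium.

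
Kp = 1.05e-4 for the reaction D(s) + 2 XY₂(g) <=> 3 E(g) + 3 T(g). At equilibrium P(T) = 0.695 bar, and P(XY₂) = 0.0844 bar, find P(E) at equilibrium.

(D is a pure solid — omitted from Kp.)
At equilibrium, Kp = P(E)³·P(T)³ / P(XY₂)² = 1.05e-4.
(P(E))³·(0.695)³ / (0.0844)² = 1.05e-4
P(E)³ = 2.23e-6 ⇒ P(E) = 0.0131 bar

P(E) = 0.0131 bar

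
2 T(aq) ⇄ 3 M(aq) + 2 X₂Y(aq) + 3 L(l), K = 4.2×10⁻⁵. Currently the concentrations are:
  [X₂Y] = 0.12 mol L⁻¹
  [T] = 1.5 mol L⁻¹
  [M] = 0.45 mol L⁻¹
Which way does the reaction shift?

reverse (toward reactants)

(L is a pure liquid — omitted from Q.)
Q = [M]³·[X₂Y]² / [T]² = (0.45)³·(0.12)² / (1.5)² = 5.8×10⁻⁴
Q = 5.8×10⁻⁴ > K = 4.2×10⁻⁵, so the reverse reaction proceeds.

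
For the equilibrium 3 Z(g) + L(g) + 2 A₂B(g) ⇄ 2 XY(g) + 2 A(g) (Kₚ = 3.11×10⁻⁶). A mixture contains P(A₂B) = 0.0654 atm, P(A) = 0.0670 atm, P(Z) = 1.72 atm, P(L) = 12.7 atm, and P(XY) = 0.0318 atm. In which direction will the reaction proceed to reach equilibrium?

Qₚ = P(XY)²·P(A)² / (P(Z)³·P(L)·P(A₂B)²) = (0.0318)²·(0.0670)² / ((1.72)³·(12.7)·(0.0654)²) = 1.64×10⁻⁵
Qₚ = 1.64×10⁻⁵ > Kₚ = 3.11×10⁻⁶, so the reverse reaction proceeds.

reverse (toward reactants)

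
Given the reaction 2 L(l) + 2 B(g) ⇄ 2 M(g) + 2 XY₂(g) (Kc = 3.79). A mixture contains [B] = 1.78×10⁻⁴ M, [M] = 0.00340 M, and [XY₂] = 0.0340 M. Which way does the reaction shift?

(L is a pure liquid — omitted from Qc.)
Qc = [M]²·[XY₂]² / [B]² = (0.00340)²·(0.0340)² / (1.78×10⁻⁴)² = 0.422
Qc = 0.422 < Kc = 3.79, so the forward reaction proceeds.

forward (toward products)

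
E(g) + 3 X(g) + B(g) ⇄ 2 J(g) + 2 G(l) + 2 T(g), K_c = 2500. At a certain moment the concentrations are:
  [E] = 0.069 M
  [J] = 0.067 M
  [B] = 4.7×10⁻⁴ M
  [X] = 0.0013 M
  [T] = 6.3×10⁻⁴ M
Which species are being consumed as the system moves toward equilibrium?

J, G, T (products)

(G is a pure liquid — omitted from Q_c.)
Q_c = [J]²·[T]² / ([E]·[X]³·[B]) = (0.067)²·(6.3×10⁻⁴)² / ((0.069)·(0.0013)³·(4.7×10⁻⁴)) = 25000
Q_c = 25000 > K_c = 2500: net reverse reaction.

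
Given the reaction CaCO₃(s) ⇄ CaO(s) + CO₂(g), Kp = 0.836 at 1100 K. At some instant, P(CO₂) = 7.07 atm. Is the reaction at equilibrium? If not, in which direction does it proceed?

(CaCO₃, CaO are pure solids — omitted from Qp.)
Qp = P(CO₂) = 7.07
Qp = 7.07 > Kp = 0.836, so the reverse reaction proceeds.

reverse (toward reactants)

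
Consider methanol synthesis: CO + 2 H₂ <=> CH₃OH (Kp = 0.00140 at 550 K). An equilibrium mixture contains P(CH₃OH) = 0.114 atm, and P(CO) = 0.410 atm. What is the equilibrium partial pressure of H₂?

At equilibrium, Kp = P(CH₃OH) / (P(CO)·P(H₂)²) = 0.00140.
(0.114) / ((0.410)·(P(H₂))²) = 0.00140
P(H₂)² = 199 ⇒ P(H₂) = 14.1 atm

P(H₂) = 14.1 atm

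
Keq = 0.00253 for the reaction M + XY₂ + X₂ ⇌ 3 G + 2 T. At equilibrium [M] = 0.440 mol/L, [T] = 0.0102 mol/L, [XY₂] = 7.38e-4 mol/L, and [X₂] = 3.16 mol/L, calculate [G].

At equilibrium, Keq = [G]³·[T]² / ([M]·[XY₂]·[X₂]) = 0.00253.
([G])³·(0.0102)² / ((0.440)·(7.38e-4)·(3.16)) = 0.00253
[G]³ = 0.0250 ⇒ [G] = 0.292 mol/L

[G] = 0.292 mol/L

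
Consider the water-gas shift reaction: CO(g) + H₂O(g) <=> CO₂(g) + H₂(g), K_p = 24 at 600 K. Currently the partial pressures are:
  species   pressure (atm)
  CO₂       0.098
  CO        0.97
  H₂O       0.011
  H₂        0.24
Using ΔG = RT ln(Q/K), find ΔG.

ΔG = -11.9 kJ/mol

Q_p = P(CO₂)·P(H₂) / (P(CO)·P(H₂O)) = (0.098)·(0.24) / ((0.97)·(0.011)) = 2.20
ΔG = RT ln(Q_p/K_p) = (8.314 J mol⁻¹ K⁻¹)(600 K) × ln(2.20/24)
   = (4.988 kJ/mol)(-2.390) = -11.9 kJ/mol
ΔG < 0, so the forward reaction is spontaneous (proceeds forward).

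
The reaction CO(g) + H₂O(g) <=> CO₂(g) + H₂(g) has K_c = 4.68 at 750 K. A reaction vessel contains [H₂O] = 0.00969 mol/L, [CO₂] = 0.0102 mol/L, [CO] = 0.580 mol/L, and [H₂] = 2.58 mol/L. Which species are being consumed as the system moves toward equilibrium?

none (at equilibrium)

Q_c = [CO₂]·[H₂] / ([CO]·[H₂O]) = (0.0102)·(2.58) / ((0.580)·(0.00969)) = 4.68
Q_c = 4.68 = K_c; the system is at equilibrium.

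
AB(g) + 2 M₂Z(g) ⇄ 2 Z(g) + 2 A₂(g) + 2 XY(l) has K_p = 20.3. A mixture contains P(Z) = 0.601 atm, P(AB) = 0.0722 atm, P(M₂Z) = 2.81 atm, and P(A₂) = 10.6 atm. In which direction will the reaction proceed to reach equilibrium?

(XY is a pure liquid — omitted from Q_p.)
Q_p = P(Z)²·P(A₂)² / (P(AB)·P(M₂Z)²) = (0.601)²·(10.6)² / ((0.0722)·(2.81)²) = 71.2
Q_p = 71.2 > K_p = 20.3, so the reverse reaction proceeds.

to the left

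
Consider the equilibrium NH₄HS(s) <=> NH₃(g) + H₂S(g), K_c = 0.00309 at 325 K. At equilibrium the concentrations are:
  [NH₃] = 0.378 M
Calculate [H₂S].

[H₂S] = 0.00817 M

(NH₄HS is a pure solid — omitted from K_c.)
At equilibrium, K_c = [NH₃]·[H₂S] = 0.00309.
(0.378)·([H₂S]) = 0.00309
[H₂S] = 0.00817 M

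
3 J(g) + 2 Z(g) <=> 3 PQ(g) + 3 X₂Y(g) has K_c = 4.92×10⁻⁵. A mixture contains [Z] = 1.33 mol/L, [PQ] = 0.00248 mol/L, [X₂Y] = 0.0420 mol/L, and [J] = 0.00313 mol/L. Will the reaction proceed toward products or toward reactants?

Q_c = [PQ]³·[X₂Y]³ / ([J]³·[Z]²) = (0.00248)³·(0.0420)³ / ((0.00313)³·(1.33)²) = 2.08×10⁻⁵
Q_c = 2.08×10⁻⁵ < K_c = 4.92×10⁻⁵, so the forward reaction proceeds.

to the right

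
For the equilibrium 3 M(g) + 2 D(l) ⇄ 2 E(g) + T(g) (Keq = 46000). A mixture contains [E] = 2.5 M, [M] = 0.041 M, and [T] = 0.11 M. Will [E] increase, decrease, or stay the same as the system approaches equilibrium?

(D is a pure liquid — omitted from Q.)
Q = [E]²·[T] / [M]³ = (2.5)²·(0.11) / (0.041)³ = 10000
Q = 10000 < Keq = 46000: net forward reaction.
E is a product, so it increases.

increase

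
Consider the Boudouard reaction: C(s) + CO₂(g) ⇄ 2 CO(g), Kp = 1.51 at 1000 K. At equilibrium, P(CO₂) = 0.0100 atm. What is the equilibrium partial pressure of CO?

(C is a pure solid — omitted from Kp.)
At equilibrium, Kp = P(CO)² / P(CO₂) = 1.51.
(P(CO))² / (0.0100) = 1.51
P(CO)² = 0.0151 ⇒ P(CO) = 0.123 atm

P(CO) = 0.123 atm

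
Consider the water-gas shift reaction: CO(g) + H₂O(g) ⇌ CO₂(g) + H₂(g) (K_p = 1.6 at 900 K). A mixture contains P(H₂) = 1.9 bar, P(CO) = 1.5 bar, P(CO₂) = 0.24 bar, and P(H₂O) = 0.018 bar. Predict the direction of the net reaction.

reverse (toward reactants)

Q_p = P(CO₂)·P(H₂) / (P(CO)·P(H₂O)) = (0.24)·(1.9) / ((1.5)·(0.018)) = 17
Q_p = 17 > K_p = 1.6, so the reverse reaction proceeds.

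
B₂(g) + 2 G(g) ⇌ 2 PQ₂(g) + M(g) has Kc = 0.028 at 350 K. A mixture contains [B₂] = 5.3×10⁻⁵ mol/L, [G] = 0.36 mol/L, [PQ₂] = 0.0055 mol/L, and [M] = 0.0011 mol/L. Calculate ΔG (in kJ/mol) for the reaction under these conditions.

Qc = [PQ₂]²·[M] / ([B₂]·[G]²) = (0.0055)²·(0.0011) / ((5.3×10⁻⁵)·(0.36)²) = 0.00484
ΔG = RT ln(Qc/Kc) = (8.314 J mol⁻¹ K⁻¹)(350 K) × ln(0.00484/0.028)
   = (2.910 kJ/mol)(-1.755) = -5.11 kJ/mol
ΔG < 0, so the forward reaction is spontaneous (proceeds forward).

ΔG = -5.11 kJ/mol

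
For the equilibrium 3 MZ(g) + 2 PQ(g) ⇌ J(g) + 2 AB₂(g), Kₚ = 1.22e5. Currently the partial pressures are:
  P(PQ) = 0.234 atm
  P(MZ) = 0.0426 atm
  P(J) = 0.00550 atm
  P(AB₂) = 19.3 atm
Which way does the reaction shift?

Qₚ = P(J)·P(AB₂)² / (P(MZ)³·P(PQ)²) = (0.00550)·(19.3)² / ((0.0426)³·(0.234)²) = 4.84e5
Qₚ = 4.84e5 > Kₚ = 1.22e5, so the reverse reaction proceeds.

to the left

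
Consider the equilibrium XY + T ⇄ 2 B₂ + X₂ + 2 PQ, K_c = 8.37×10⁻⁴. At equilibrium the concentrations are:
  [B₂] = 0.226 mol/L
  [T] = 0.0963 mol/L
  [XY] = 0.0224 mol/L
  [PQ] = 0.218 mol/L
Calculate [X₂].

At equilibrium, K_c = [B₂]²·[X₂]·[PQ]² / ([XY]·[T]) = 8.37×10⁻⁴.
(0.226)²·([X₂])·(0.218)² / ((0.0224)·(0.0963)) = 8.37×10⁻⁴
[X₂] = 7.44×10⁻⁴ mol/L

[X₂] = 7.44×10⁻⁴ mol/L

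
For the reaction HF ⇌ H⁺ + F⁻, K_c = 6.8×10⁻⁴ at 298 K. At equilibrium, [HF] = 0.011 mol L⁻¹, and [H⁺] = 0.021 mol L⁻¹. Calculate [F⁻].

[F⁻] = 3.6×10⁻⁴ mol L⁻¹

At equilibrium, K_c = [H⁺]·[F⁻] / [HF] = 6.8×10⁻⁴.
(0.021)·([F⁻]) / (0.011) = 6.8×10⁻⁴
[F⁻] = 3.56×10⁻⁴ = 3.6×10⁻⁴ mol L⁻¹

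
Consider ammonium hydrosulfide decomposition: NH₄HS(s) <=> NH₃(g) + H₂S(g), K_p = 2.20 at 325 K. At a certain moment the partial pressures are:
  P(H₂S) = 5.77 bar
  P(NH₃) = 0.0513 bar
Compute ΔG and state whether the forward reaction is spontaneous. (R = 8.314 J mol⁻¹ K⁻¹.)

(NH₄HS is a pure solid — omitted from Q_p.)
Q_p = P(NH₃)·P(H₂S) = (0.0513)·(5.77) = 0.296
ΔG = RT ln(Q_p/K_p) = (8.314 J mol⁻¹ K⁻¹)(325 K) × ln(0.296/2.20)
   = (2.702 kJ/mol)(-2.006) = -5.42 kJ/mol
ΔG < 0, so the forward reaction is spontaneous (proceeds forward).

ΔG = -5.42 kJ/mol; the forward reaction is spontaneous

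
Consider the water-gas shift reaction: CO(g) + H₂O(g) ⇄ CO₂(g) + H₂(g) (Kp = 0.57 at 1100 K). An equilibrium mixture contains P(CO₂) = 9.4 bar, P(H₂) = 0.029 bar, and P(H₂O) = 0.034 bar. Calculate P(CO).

At equilibrium, Kp = P(CO₂)·P(H₂) / (P(CO)·P(H₂O)) = 0.57.
(9.4)·(0.029) / ((P(CO))·(0.034)) = 0.57
P(CO) = 14.1 = 14 bar

P(CO) = 14 bar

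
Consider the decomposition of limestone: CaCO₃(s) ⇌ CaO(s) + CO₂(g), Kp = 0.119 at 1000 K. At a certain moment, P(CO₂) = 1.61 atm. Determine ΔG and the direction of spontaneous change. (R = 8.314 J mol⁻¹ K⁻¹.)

(CaCO₃, CaO are pure solids — omitted from Qp.)
Qp = P(CO₂) = 1.61
ΔG = RT ln(Qp/Kp) = (8.314 J mol⁻¹ K⁻¹)(1000 K) × ln(1.61/0.119)
   = (8.314 kJ/mol)(2.605) = 21.7 kJ/mol
ΔG > 0, so the forward reaction is non-spontaneous (proceeds in reverse).

ΔG = 21.7 kJ/mol; the forward reaction is non-spontaneous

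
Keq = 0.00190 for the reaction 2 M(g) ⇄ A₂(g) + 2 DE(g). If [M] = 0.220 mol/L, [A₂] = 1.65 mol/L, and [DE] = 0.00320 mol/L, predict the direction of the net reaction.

toward products

Q = [A₂]·[DE]² / [M]² = (1.65)·(0.00320)² / (0.220)² = 3.49×10⁻⁴
Q = 3.49×10⁻⁴ < Keq = 0.00190, so the forward reaction proceeds.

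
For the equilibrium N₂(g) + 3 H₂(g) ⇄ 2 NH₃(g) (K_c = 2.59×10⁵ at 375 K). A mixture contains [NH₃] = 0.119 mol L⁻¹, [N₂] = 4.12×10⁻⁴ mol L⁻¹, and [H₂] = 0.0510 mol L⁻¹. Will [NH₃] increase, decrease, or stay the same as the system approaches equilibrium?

stay the same

Q_c = [NH₃]² / ([N₂]·[H₂]³) = (0.119)² / ((4.12×10⁻⁴)·(0.0510)³) = 2.59×10⁵
Q_c = 2.59×10⁵ = K_c; the system is at equilibrium.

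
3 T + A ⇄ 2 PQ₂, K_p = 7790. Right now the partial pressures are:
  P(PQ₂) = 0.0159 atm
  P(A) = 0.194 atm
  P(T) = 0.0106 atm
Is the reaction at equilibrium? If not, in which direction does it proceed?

Q_p = P(PQ₂)² / (P(T)³·P(A)) = (0.0159)² / ((0.0106)³·(0.194)) = 1090
Q_p = 1090 < K_p = 7790, so the forward reaction proceeds.

in the forward direction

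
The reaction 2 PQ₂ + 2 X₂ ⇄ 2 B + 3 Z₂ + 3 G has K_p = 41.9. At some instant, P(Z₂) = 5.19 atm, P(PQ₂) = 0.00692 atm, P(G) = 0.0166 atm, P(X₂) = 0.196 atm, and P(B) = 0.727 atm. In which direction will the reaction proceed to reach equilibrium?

Q_p = P(B)²·P(Z₂)³·P(G)³ / (P(PQ₂)²·P(X₂)²) = (0.727)²·(5.19)³·(0.0166)³ / ((0.00692)²·(0.196)²) = 184
Q_p = 184 > K_p = 41.9, so the reverse reaction proceeds.

in the reverse direction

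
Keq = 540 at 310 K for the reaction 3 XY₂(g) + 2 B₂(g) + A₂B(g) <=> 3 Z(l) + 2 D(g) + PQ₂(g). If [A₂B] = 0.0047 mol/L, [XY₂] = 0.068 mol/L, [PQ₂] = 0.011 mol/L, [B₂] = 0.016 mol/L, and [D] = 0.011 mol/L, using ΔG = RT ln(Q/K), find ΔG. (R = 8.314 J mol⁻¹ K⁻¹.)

ΔG = 4.83 kJ/mol

(Z is a pure liquid — omitted from Q.)
Q = [D]²·[PQ₂] / ([XY₂]³·[B₂]²·[A₂B]) = (0.011)²·(0.011) / ((0.068)³·(0.016)²·(0.0047)) = 3520
ΔG = RT ln(Q/Keq) = (8.314 J mol⁻¹ K⁻¹)(310 K) × ln(3520/540)
   = (2.577 kJ/mol)(1.875) = 4.83 kJ/mol
ΔG > 0, so the forward reaction is non-spontaneous (proceeds in reverse).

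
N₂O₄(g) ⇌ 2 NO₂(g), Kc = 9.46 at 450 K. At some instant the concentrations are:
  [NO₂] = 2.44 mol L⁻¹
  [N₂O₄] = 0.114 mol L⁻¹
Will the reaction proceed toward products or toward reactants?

Qc = [NO₂]² / [N₂O₄] = (2.44)² / (0.114) = 52.2
Qc = 52.2 > Kc = 9.46, so the reverse reaction proceeds.

toward reactants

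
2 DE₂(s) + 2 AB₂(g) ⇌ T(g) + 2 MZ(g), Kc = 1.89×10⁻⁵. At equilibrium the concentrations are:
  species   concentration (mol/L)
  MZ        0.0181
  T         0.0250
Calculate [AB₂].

(DE₂ is a pure solid — omitted from Kc.)
At equilibrium, Kc = [T]·[MZ]² / [AB₂]² = 1.89×10⁻⁵.
(0.0250)·(0.0181)² / ([AB₂])² = 1.89×10⁻⁵
[AB₂]² = 0.433 ⇒ [AB₂] = 0.658 mol/L

[AB₂] = 0.658 mol/L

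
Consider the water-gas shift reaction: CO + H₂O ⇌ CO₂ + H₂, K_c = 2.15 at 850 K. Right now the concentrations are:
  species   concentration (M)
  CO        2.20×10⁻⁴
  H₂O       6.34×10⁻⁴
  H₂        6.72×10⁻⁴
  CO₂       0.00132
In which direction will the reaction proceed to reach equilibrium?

reverse (toward reactants)

Q_c = [CO₂]·[H₂] / ([CO]·[H₂O]) = (0.00132)·(6.72×10⁻⁴) / ((2.20×10⁻⁴)·(6.34×10⁻⁴)) = 6.36
Q_c = 6.36 > K_c = 2.15, so the reverse reaction proceeds.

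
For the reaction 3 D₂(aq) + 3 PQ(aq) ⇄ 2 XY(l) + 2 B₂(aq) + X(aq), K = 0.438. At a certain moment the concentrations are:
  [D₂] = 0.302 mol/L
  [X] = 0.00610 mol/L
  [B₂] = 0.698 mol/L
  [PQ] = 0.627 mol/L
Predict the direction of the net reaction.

at equilibrium

(XY is a pure liquid — omitted from Q.)
Q = [B₂]²·[X] / ([D₂]³·[PQ]³) = (0.698)²·(0.00610) / ((0.302)³·(0.627)³) = 0.438
Q = 0.438 = K, so the system is already at equilibrium.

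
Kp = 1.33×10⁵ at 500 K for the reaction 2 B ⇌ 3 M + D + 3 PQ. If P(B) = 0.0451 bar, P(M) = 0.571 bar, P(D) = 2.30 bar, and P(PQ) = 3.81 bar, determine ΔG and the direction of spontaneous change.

Qp = P(M)³·P(D)·P(PQ)³ / P(B)² = (0.571)³·(2.30)·(3.81)³ / (0.0451)² = 11600
ΔG = RT ln(Qp/Kp) = (8.314 J mol⁻¹ K⁻¹)(500 K) × ln(11600/1.33×10⁵)
   = (4.157 kJ/mol)(-2.439) = -10.1 kJ/mol
ΔG < 0, so the forward reaction is spontaneous (proceeds forward).

ΔG = -10.1 kJ/mol; the forward reaction is spontaneous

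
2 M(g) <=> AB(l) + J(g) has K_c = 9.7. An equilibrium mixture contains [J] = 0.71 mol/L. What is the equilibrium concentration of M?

[M] = 0.27 mol/L

(AB is a pure liquid — omitted from K_c.)
At equilibrium, K_c = [J] / [M]² = 9.7.
(0.71) / ([M])² = 9.7
[M]² = 0.0732 ⇒ [M] = 0.27 mol/L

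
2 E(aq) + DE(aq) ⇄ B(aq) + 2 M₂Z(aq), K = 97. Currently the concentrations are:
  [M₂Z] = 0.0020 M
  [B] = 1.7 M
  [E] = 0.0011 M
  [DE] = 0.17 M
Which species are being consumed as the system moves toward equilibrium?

Q = [B]·[M₂Z]² / ([E]²·[DE]) = (1.7)·(0.0020)² / ((0.0011)²·(0.17)) = 33
Q = 33 < K = 97: net forward reaction.

E, DE (reactants)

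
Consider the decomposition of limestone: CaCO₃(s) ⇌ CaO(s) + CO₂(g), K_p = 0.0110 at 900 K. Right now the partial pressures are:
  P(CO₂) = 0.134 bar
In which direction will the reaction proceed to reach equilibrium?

(CaCO₃, CaO are pure solids — omitted from Q_p.)
Q_p = P(CO₂) = 0.134
Q_p = 0.134 > K_p = 0.0110, so the reverse reaction proceeds.

reverse (toward reactants)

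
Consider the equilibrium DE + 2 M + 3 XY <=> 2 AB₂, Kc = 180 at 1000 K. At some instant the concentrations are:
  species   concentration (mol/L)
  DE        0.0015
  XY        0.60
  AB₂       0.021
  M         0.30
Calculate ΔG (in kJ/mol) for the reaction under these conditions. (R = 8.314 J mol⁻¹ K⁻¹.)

ΔG = -20.6 kJ/mol

Qc = [AB₂]² / ([DE]·[M]²·[XY]³) = (0.021)² / ((0.0015)·(0.30)²·(0.60)³) = 15.1
ΔG = RT ln(Qc/Kc) = (8.314 J mol⁻¹ K⁻¹)(1000 K) × ln(15.1/180)
   = (8.314 kJ/mol)(-2.478) = -20.6 kJ/mol
ΔG < 0, so the forward reaction is spontaneous (proceeds forward).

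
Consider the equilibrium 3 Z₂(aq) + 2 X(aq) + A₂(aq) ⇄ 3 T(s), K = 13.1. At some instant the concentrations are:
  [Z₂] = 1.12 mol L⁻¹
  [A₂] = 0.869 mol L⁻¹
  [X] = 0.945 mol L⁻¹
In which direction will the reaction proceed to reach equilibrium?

toward products

(T is a pure solid — omitted from Q.)
Q = 1 / ([Z₂]³·[X]²·[A₂]) = 1 / ((1.12)³·(0.945)²·(0.869)) = 0.917
Q = 0.917 < K = 13.1, so the forward reaction proceeds.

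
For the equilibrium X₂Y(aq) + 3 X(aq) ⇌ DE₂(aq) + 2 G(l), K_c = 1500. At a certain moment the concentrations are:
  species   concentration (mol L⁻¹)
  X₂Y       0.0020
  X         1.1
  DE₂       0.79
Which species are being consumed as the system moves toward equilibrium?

X₂Y, X (reactants)

(G is a pure liquid — omitted from Q_c.)
Q_c = [DE₂] / ([X₂Y]·[X]³) = (0.79) / ((0.0020)·(1.1)³) = 300
Q_c = 300 < K_c = 1500: net forward reaction.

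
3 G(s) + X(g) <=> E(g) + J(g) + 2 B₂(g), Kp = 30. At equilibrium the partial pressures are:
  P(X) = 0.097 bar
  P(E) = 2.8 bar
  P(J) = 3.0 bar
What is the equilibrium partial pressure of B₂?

(G is a pure solid — omitted from Kp.)
At equilibrium, Kp = P(E)·P(J)·P(B₂)² / P(X) = 30.
(2.8)·(3.0)·(P(B₂))² / (0.097) = 30
P(B₂)² = 0.346 ⇒ P(B₂) = 0.59 bar

P(B₂) = 0.59 bar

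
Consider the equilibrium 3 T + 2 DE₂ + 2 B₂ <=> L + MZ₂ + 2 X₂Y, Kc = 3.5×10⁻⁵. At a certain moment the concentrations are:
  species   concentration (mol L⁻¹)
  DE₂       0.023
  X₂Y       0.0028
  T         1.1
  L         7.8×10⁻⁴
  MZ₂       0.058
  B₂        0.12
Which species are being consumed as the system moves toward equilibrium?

Qc = [L]·[MZ₂]·[X₂Y]² / ([T]³·[DE₂]²·[B₂]²) = (7.8×10⁻⁴)·(0.058)·(0.0028)² / ((1.1)³·(0.023)²·(0.12)²) = 3.5×10⁻⁵
Qc = 3.5×10⁻⁵ = Kc; the system is at equilibrium.

none (at equilibrium)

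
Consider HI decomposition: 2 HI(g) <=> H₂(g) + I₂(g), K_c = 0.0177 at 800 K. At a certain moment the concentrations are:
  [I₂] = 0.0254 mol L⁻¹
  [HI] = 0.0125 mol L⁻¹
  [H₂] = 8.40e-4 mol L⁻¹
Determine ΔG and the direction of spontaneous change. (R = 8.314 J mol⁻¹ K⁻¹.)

ΔG = 13.6 kJ/mol; the forward reaction is non-spontaneous

Q_c = [H₂]·[I₂] / [HI]² = (8.40e-4)·(0.0254) / (0.0125)² = 0.137
ΔG = RT ln(Q_c/K_c) = (8.314 J mol⁻¹ K⁻¹)(800 K) × ln(0.137/0.0177)
   = (6.651 kJ/mol)(2.046) = 13.6 kJ/mol
ΔG > 0, so the forward reaction is non-spontaneous (proceeds in reverse).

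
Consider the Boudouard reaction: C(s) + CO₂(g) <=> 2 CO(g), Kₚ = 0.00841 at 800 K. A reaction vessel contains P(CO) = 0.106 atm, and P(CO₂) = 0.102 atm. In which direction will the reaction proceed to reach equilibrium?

toward reactants

(C is a pure solid — omitted from Qₚ.)
Qₚ = P(CO)² / P(CO₂) = (0.106)² / (0.102) = 0.110
Qₚ = 0.110 > Kₚ = 0.00841, so the reverse reaction proceeds.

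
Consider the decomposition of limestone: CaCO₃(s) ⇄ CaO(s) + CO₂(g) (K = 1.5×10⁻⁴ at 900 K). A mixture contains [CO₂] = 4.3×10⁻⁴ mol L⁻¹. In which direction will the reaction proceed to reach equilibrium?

in the reverse direction

(CaCO₃, CaO are pure solids — omitted from Q.)
Q = [CO₂] = 4.3×10⁻⁴
Q = 4.3×10⁻⁴ > K = 1.5×10⁻⁴, so the reverse reaction proceeds.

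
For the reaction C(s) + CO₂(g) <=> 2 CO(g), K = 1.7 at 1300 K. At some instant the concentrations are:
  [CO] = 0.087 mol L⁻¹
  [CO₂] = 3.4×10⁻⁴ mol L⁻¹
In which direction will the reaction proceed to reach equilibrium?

(C is a pure solid — omitted from Q.)
Q = [CO]² / [CO₂] = (0.087)² / (3.4×10⁻⁴) = 22
Q = 22 > K = 1.7, so the reverse reaction proceeds.

toward reactants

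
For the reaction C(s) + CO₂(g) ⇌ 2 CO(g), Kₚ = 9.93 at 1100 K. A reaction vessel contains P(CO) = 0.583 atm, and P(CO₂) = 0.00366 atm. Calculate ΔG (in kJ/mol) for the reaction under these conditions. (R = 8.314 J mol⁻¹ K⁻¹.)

ΔG = 20.4 kJ/mol

(C is a pure solid — omitted from Qₚ.)
Qₚ = P(CO)² / P(CO₂) = (0.583)² / (0.00366) = 92.9
ΔG = RT ln(Qₚ/Kₚ) = (8.314 J mol⁻¹ K⁻¹)(1100 K) × ln(92.9/9.93)
   = (9.145 kJ/mol)(2.236) = 20.4 kJ/mol
ΔG > 0, so the forward reaction is non-spontaneous (proceeds in reverse).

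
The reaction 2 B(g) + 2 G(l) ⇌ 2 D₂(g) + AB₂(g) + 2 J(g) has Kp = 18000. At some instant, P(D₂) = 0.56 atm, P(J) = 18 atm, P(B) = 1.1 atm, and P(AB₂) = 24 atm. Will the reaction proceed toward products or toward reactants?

(G is a pure liquid — omitted from Qp.)
Qp = P(D₂)²·P(AB₂)·P(J)² / P(B)² = (0.56)²·(24)·(18)² / (1.1)² = 2000
Qp = 2000 < Kp = 18000, so the forward reaction proceeds.

toward products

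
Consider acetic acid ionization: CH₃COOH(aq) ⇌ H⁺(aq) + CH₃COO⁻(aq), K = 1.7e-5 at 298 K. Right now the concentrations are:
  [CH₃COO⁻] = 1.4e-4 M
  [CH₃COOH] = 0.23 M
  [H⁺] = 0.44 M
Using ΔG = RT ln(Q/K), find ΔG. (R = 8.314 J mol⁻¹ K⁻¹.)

Q = [H⁺]·[CH₃COO⁻] / [CH₃COOH] = (0.44)·(1.4e-4) / (0.23) = 2.68e-4
ΔG = RT ln(Q/K) = (8.314 J mol⁻¹ K⁻¹)(298 K) × ln(2.68e-4/1.7e-5)
   = (2.478 kJ/mol)(2.758) = 6.83 kJ/mol
ΔG > 0, so the forward reaction is non-spontaneous (proceeds in reverse).

ΔG = 6.83 kJ/mol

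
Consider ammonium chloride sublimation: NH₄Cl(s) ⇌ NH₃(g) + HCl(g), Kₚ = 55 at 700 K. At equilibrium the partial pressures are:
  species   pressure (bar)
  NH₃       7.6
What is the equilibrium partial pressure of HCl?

(NH₄Cl is a pure solid — omitted from Kₚ.)
At equilibrium, Kₚ = P(NH₃)·P(HCl) = 55.
(7.6)·(P(HCl)) = 55
P(HCl) = 7.24 = 7.2 bar

P(HCl) = 7.2 bar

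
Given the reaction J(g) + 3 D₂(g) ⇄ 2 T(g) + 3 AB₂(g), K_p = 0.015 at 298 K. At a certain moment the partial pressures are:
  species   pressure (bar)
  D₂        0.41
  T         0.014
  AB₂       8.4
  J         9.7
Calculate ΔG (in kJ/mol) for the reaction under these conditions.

Q_p = P(T)²·P(AB₂)³ / (P(J)·P(D₂)³) = (0.014)²·(8.4)³ / ((9.7)·(0.41)³) = 0.174
ΔG = RT ln(Q_p/K_p) = (8.314 J mol⁻¹ K⁻¹)(298 K) × ln(0.174/0.015)
   = (2.478 kJ/mol)(2.451) = 6.07 kJ/mol
ΔG > 0, so the forward reaction is non-spontaneous (proceeds in reverse).

ΔG = 6.07 kJ/mol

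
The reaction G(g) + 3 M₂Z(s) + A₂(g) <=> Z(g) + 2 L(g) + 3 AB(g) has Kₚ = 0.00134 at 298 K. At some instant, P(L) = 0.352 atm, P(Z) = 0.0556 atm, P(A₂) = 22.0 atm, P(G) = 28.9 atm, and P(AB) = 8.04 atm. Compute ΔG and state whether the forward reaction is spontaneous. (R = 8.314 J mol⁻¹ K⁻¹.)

ΔG = 3.56 kJ/mol; the forward reaction is non-spontaneous

(M₂Z is a pure solid — omitted from Qₚ.)
Qₚ = P(Z)·P(L)²·P(AB)³ / (P(G)·P(A₂)) = (0.0556)·(0.352)²·(8.04)³ / ((28.9)·(22.0)) = 0.00563
ΔG = RT ln(Qₚ/Kₚ) = (8.314 J mol⁻¹ K⁻¹)(298 K) × ln(0.00563/0.00134)
   = (2.478 kJ/mol)(1.435) = 3.56 kJ/mol
ΔG > 0, so the forward reaction is non-spontaneous (proceeds in reverse).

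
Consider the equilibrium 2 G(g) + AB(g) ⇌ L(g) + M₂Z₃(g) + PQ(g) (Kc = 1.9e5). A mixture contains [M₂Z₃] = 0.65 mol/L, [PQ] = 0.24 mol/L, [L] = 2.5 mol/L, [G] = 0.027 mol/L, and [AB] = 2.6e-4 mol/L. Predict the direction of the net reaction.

Qc = [L]·[M₂Z₃]·[PQ] / ([G]²·[AB]) = (2.5)·(0.65)·(0.24) / ((0.027)²·(2.6e-4)) = 2.1e6
Qc = 2.1e6 > Kc = 1.9e5, so the reverse reaction proceeds.

reverse (toward reactants)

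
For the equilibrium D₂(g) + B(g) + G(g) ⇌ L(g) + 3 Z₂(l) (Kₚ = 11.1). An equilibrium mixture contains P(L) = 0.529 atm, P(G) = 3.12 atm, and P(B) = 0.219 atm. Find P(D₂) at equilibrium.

P(D₂) = 0.0697 atm

(Z₂ is a pure liquid — omitted from Kₚ.)
At equilibrium, Kₚ = P(L) / (P(D₂)·P(B)·P(G)) = 11.1.
(0.529) / ((P(D₂))·(0.219)·(3.12)) = 11.1
P(D₂) = 0.0697 atm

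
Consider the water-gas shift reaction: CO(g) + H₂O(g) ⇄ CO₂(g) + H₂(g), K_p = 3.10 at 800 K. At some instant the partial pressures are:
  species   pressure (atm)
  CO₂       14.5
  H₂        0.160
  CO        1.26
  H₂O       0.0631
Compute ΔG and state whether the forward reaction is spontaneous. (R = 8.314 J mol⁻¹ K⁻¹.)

ΔG = 14.9 kJ/mol; the forward reaction is non-spontaneous

Q_p = P(CO₂)·P(H₂) / (P(CO)·P(H₂O)) = (14.5)·(0.160) / ((1.26)·(0.0631)) = 29.2
ΔG = RT ln(Q_p/K_p) = (8.314 J mol⁻¹ K⁻¹)(800 K) × ln(29.2/3.10)
   = (6.651 kJ/mol)(2.243) = 14.9 kJ/mol
ΔG > 0, so the forward reaction is non-spontaneous (proceeds in reverse).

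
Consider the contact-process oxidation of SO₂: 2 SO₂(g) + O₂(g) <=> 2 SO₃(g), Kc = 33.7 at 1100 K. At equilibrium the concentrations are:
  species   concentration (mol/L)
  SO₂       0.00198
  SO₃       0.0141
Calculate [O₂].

[O₂] = 1.50 mol/L

At equilibrium, Kc = [SO₃]² / ([SO₂]²·[O₂]) = 33.7.
(0.0141)² / ((0.00198)²·([O₂])) = 33.7
[O₂] = 1.50 mol/L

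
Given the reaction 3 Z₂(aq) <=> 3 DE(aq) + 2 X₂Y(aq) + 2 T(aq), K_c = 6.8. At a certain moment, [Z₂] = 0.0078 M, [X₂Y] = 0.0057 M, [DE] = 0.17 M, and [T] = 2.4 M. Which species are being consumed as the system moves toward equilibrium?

Q_c = [DE]³·[X₂Y]²·[T]² / [Z₂]³ = (0.17)³·(0.0057)²·(2.4)² / (0.0078)³ = 1.9
Q_c = 1.9 < K_c = 6.8: net forward reaction.

Z₂ (reactants)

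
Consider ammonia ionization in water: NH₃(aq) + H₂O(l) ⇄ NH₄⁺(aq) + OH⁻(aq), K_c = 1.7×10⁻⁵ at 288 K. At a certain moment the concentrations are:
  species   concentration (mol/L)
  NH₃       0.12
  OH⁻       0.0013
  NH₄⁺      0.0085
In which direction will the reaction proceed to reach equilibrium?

(H₂O is a pure liquid — omitted from Q_c.)
Q_c = [NH₄⁺]·[OH⁻] / [NH₃] = (0.0085)·(0.0013) / (0.12) = 9.2×10⁻⁵
Q_c = 9.2×10⁻⁵ > K_c = 1.7×10⁻⁵, so the reverse reaction proceeds.

to the left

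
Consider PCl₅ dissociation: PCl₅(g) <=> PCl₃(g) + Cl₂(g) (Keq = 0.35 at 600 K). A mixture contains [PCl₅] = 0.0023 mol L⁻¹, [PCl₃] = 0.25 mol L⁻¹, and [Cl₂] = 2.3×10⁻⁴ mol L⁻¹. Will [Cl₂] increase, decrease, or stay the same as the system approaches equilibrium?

Q = [PCl₃]·[Cl₂] / [PCl₅] = (0.25)·(2.3×10⁻⁴) / (0.0023) = 0.025
Q = 0.025 < Keq = 0.35: net forward reaction.
Cl₂ is a product, so it increases.

increase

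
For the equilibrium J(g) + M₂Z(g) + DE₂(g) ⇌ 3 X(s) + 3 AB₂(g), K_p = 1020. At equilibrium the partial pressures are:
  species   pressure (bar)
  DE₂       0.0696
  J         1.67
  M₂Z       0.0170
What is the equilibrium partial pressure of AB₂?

P(AB₂) = 1.26 bar

(X is a pure solid — omitted from K_p.)
At equilibrium, K_p = P(AB₂)³ / (P(J)·P(M₂Z)·P(DE₂)) = 1020.
(P(AB₂))³ / ((1.67)·(0.0170)·(0.0696)) = 1020
P(AB₂)³ = 2.02 ⇒ P(AB₂) = 1.26 bar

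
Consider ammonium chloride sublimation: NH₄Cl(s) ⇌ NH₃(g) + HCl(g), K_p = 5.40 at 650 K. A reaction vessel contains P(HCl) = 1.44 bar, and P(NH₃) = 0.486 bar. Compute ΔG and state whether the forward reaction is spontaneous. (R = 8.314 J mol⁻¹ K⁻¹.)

ΔG = -11.0 kJ/mol; the forward reaction is spontaneous

(NH₄Cl is a pure solid — omitted from Q_p.)
Q_p = P(NH₃)·P(HCl) = (0.486)·(1.44) = 0.700
ΔG = RT ln(Q_p/K_p) = (8.314 J mol⁻¹ K⁻¹)(650 K) × ln(0.700/5.40)
   = (5.404 kJ/mol)(-2.043) = -11.0 kJ/mol
ΔG < 0, so the forward reaction is spontaneous (proceeds forward).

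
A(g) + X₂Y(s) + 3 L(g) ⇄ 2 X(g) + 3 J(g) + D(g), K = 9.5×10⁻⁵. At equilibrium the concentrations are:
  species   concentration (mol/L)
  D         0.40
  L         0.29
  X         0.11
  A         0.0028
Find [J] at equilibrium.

(X₂Y is a pure solid — omitted from K.)
At equilibrium, K = [X]²·[J]³·[D] / ([A]·[L]³) = 9.5×10⁻⁵.
(0.11)²·([J])³·(0.40) / ((0.0028)·(0.29)³) = 9.5×10⁻⁵
[J]³ = 1.34×10⁻⁶ ⇒ [J] = 0.011 mol/L

[J] = 0.011 mol/L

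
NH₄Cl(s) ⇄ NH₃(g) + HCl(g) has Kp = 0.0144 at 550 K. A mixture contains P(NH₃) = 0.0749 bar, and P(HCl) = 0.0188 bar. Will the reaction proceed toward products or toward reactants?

toward products

(NH₄Cl is a pure solid — omitted from Qp.)
Qp = P(NH₃)·P(HCl) = (0.0749)·(0.0188) = 0.00141
Qp = 0.00141 < Kp = 0.0144, so the forward reaction proceeds.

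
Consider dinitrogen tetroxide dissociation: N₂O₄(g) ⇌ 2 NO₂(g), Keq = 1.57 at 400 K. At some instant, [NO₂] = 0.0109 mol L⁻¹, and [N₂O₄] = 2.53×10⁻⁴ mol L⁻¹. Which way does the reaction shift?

toward products

Q = [NO₂]² / [N₂O₄] = (0.0109)² / (2.53×10⁻⁴) = 0.470
Q = 0.470 < Keq = 1.57, so the forward reaction proceeds.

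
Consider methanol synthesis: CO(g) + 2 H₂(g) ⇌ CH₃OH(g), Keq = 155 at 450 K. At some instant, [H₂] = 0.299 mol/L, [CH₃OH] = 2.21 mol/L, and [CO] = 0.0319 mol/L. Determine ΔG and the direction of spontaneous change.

Q = [CH₃OH] / ([CO]·[H₂]²) = (2.21) / ((0.0319)·(0.299)²) = 775
ΔG = RT ln(Q/Keq) = (8.314 J mol⁻¹ K⁻¹)(450 K) × ln(775/155)
   = (3.741 kJ/mol)(1.609) = 6.02 kJ/mol
ΔG > 0, so the forward reaction is non-spontaneous (proceeds in reverse).

ΔG = 6.02 kJ/mol; the forward reaction is non-spontaneous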